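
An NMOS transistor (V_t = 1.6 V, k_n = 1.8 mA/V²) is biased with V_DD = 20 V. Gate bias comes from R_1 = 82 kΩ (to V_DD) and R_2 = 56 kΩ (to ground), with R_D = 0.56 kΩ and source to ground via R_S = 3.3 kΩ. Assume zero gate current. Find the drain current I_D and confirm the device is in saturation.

V_G = V_DD·R_2/(R_1+R_2) = 20×56/138 = 8.12 V.
Assume saturation: I_D = (k_n/2)(V_GS − V_t)² with V_GS = V_G − I_D·R_S = 8.12 − 3.3·I_D.
Substituting gives 9.8·I_D² − 39.7·I_D + 38.2 = 0, with roots I_D = 1.57 or 2.48 mA.
The root I_D = 2.48 mA gives V_GS = -0.0591 V ≤ V_t, so take I_D = 1.57 mA.
Then V_GS = 2.92 V and V_DS = V_DD − I_D(R_D+R_S) = 20 − 1.57×3.86 = 13.9 V.
Saturation requires V_DS ≥ V_GS − V_t = 1.32 V; 13.9 ≥ 1.32 ✓.

I_D ≈ 1.6 mA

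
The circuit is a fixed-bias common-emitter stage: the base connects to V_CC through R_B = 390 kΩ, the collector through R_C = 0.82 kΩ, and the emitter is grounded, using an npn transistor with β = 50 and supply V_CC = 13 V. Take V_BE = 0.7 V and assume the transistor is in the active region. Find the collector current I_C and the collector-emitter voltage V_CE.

Base loop: V_CC = I_B·R_B + V_BE, so I_B = (13 − 0.7)/390 kΩ = 0.0315 mA.
In the active region I_C = β·I_B = 50 × 0.0315 = 1.58 mA.
Collector loop: V_CE = V_CC − I_C·R_C = 13 − 1.58×0.82 = 11.7 V.
Since V_CE = 11.7 V > V_CE(sat) ≈ 0.2 V, the transistor is in the active region as assumed.

I_C ≈ 1.6 mA, V_CE ≈ 12 V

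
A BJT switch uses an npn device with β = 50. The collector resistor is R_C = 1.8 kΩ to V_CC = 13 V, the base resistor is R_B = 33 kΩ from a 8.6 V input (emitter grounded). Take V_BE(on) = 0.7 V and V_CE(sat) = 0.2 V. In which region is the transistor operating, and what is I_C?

saturation; I_C ≈ 7.1 mA

Assume active: I_B = (8.6 − 0.7)/33 = 0.239 mA, giving I_C = β·I_B = 12 mA.
But then V_CE = 13 − 12×1.8 = -8.55 V < V_CE(sat) = 0.2 V — impossible in the active region.
So the transistor is saturated. With V_CE = 0.2 V, I_C = (V_CC − 0.2)/R_C = 12.8/1.8 = 7.11 mA.
Check: β·I_B = 12 mA > I_C = 7.11 mA, confirming saturation.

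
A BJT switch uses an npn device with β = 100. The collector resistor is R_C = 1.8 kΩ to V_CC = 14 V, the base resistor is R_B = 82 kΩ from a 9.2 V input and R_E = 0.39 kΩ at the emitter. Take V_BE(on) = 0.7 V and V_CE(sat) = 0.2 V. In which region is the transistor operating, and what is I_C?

Assume active: I_B = (9.2 − 0.7)/(82 + 101×0.39) = 0.07 mA, I_C = β·I_B = 7 mA.
Then V_CE = 14 − 7×1.8 − 7.07×0.39 = -1.36 V < 0.2 V — the active assumption fails.
Re-solve with V_CE = 0.2 V. KCL at the emitter: V_E/R_E = (V_BB−0.7−V_E)/R_B + (V_CC−0.2−V_E)/R_C, giving V_E = 2.48 V.
I_C = (V_CC − 0.2 − V_E)/R_C = (13.8 − 2.48)/1.8 = 6.29 mA.
Check: I_B = (8.5 − 2.48)/82 = 0.0734 mA, and β·I_B = 7.34 mA > I_C, confirming saturation.

saturation; I_C ≈ 6.3 mA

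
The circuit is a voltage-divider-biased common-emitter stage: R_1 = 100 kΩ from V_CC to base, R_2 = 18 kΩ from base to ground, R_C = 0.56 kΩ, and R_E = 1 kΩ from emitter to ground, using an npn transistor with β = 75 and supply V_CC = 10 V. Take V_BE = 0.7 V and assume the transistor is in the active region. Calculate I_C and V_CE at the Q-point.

Thevenize the base divider: V_Th = V_CC·R_2/(R_1+R_2) = 10×18/118 = 1.53 V, R_Th = R_1‖R_2 = 15.3 kΩ.
Base-emitter loop: V_Th = I_B·R_Th + V_BE + (β+1)I_B·R_E, so I_B = (1.53 − 0.7) / (15.3 + 76×1) = 0.00905 mA.
I_C = β·I_B = 75×0.00905 = 0.678 mA, and I_E = (β+1)I_B = 0.687 mA.
V_CE = V_CC − I_C·R_C − I_E·R_E = 10 − 0.678×0.56 − 0.687×1 = 8.93 V.
V_CE = 8.93 V > 0.2 V confirms active-region operation.

I_C ≈ 0.68 mA, V_CE ≈ 8.9 V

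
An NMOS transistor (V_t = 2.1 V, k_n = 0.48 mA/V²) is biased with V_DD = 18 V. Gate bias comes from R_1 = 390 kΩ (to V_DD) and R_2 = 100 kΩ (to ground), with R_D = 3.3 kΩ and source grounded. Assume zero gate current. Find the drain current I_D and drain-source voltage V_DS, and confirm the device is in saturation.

I_D ≈ 0.59 mA, V_DS ≈ 16 V

V_G = V_DD·R_2/(R_1+R_2) = 18×100/490 = 3.67 V. With the source grounded, V_GS = V_G = 3.67 V.
Assume saturation: I_D = (k_n/2)(V_GS − V_t)² = (0.48/2)×(3.67 − 2.1)² = 0.24×1.57² = 0.594 mA.
V_DS = V_DD − I_D·R_D = 18 − 0.594×3.3 = 16 V.
Saturation requires V_DS ≥ V_GS − V_t = 1.57 V; 16 ≥ 1.57 ✓.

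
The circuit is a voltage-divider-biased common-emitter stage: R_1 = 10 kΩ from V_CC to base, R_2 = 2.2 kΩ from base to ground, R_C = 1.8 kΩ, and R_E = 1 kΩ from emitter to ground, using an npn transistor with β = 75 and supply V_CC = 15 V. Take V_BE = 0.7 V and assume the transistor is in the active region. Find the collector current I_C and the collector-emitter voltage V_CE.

Thevenize the base divider: V_Th = V_CC·R_2/(R_1+R_2) = 15×2.2/12.2 = 2.7 V, R_Th = R_1‖R_2 = 1.8 kΩ.
Base-emitter loop: V_Th = I_B·R_Th + V_BE + (β+1)I_B·R_E, so I_B = (2.7 − 0.7) / (1.8 + 76×1) = 0.0258 mA.
I_C = β·I_B = 75×0.0258 = 1.93 mA, and I_E = (β+1)I_B = 1.96 mA.
V_CE = V_CC − I_C·R_C − I_E·R_E = 15 − 1.93×1.8 − 1.96×1 = 9.56 V.
V_CE = 9.56 V > 0.2 V confirms active-region operation.

I_C ≈ 1.9 mA, V_CE ≈ 9.6 V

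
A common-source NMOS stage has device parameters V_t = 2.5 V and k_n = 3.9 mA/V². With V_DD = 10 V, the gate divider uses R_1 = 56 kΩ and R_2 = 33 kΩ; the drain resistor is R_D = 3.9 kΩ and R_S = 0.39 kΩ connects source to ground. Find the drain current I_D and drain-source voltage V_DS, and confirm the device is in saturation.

V_G = V_DD·R_2/(R_1+R_2) = 10×33/89 = 3.71 V.
Assume saturation: I_D = (k_n/2)(V_GS − V_t)² with V_GS = V_G − I_D·R_S = 3.71 − 0.39·I_D.
Substituting gives 0.297·I_D² − 2.84·I_D + 2.84 = 0, with roots I_D = 1.14 or 8.43 mA.
The root I_D = 8.43 mA gives V_GS = 0.421 V ≤ V_t, so take I_D = 1.14 mA.
Then V_GS = 3.26 V and V_DS = V_DD − I_D(R_D+R_S) = 10 − 1.14×4.29 = 5.12 V.
Saturation requires V_DS ≥ V_GS − V_t = 0.764 V; 5.12 ≥ 0.764 ✓.

I_D ≈ 1.1 mA, V_DS ≈ 5.1 V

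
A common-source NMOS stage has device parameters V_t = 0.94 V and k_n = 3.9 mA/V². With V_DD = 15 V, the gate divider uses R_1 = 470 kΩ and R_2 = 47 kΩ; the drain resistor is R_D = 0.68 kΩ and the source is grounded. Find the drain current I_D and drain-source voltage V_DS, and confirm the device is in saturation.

V_G = V_DD·R_2/(R_1+R_2) = 15×47/517 = 1.36 V. With the source grounded, V_GS = V_G = 1.36 V.
Assume saturation: I_D = (k_n/2)(V_GS − V_t)² = (3.9/2)×(1.36 − 0.94)² = 1.95×0.424² = 0.35 mA.
V_DS = V_DD − I_D·R_D = 15 − 0.35×0.68 = 14.8 V.
Saturation requires V_DS ≥ V_GS − V_t = 0.424 V; 14.8 ≥ 0.424 ✓.

I_D ≈ 0.35 mA, V_DS ≈ 15 V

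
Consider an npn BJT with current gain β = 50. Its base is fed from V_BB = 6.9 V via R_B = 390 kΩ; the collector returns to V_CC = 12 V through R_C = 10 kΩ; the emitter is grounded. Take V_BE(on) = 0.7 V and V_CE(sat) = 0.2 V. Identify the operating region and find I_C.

Assume active. Base-emitter loop: I_B = (V_BB − V_BE)/R_B = (6.9 − 0.7)/390 = 0.0159 mA.
I_C = β·I_B = 50×0.0159 = 0.795 mA.
V_CE = V_CC − I_C·R_C = 12 − 0.795×10 = 4.05 V > V_CE(sat), so the active-region assumption holds.

active; I_C ≈ 0.79 mA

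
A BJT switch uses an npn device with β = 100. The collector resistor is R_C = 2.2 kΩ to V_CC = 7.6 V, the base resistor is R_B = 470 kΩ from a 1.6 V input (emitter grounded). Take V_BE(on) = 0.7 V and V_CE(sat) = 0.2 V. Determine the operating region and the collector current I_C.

active; I_C ≈ 0.19 mA

Assume active. Base-emitter loop: I_B = (V_BB − V_BE)/R_B = (1.6 − 0.7)/470 = 0.00191 mA.
I_C = β·I_B = 100×0.00191 = 0.191 mA.
V_CE = V_CC − I_C·R_C = 7.6 − 0.191×2.2 = 7.18 V > V_CE(sat), so the active-region assumption holds.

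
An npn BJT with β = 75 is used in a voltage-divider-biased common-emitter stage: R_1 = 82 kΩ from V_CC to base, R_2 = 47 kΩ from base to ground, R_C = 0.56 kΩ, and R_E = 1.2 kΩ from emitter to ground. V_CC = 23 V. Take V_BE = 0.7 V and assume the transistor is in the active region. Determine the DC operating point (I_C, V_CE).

I_C ≈ 4.8 mA, V_CE ≈ 15 V

Thevenize the base divider: V_Th = V_CC·R_2/(R_1+R_2) = 23×47/129 = 8.38 V, R_Th = R_1‖R_2 = 29.9 kΩ.
Base-emitter loop: V_Th = I_B·R_Th + V_BE + (β+1)I_B·R_E, so I_B = (8.38 − 0.7) / (29.9 + 76×1.2) = 0.0634 mA.
I_C = β·I_B = 75×0.0634 = 4.76 mA, and I_E = (β+1)I_B = 4.82 mA.
V_CE = V_CC − I_C·R_C − I_E·R_E = 23 − 4.76×0.56 − 4.82×1.2 = 14.6 V.
V_CE = 14.6 V > 0.2 V confirms active-region operation.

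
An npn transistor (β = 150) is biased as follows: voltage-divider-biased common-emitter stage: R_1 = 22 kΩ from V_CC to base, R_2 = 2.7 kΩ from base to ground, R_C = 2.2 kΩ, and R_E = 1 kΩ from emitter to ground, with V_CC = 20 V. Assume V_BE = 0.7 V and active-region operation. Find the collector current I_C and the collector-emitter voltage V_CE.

I_C ≈ 1.5 mA, V_CE ≈ 15 V

Thevenize the base divider: V_Th = V_CC·R_2/(R_1+R_2) = 20×2.7/24.7 = 2.19 V, R_Th = R_1‖R_2 = 2.4 kΩ.
Base-emitter loop: V_Th = I_B·R_Th + V_BE + (β+1)I_B·R_E, so I_B = (2.19 − 0.7) / (2.4 + 151×1) = 0.00969 mA.
I_C = β·I_B = 150×0.00969 = 1.45 mA, and I_E = (β+1)I_B = 1.46 mA.
V_CE = V_CC − I_C·R_C − I_E·R_E = 20 − 1.45×2.2 − 1.46×1 = 15.3 V.
V_CE = 15.3 V > 0.2 V confirms active-region operation.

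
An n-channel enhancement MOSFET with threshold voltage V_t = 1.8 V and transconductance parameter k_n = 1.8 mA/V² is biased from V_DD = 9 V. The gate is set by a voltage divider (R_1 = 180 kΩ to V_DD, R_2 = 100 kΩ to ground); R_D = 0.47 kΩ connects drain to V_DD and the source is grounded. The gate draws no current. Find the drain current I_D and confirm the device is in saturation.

I_D ≈ 1.8 mA

V_G = V_DD·R_2/(R_1+R_2) = 9×100/280 = 3.21 V. With the source grounded, V_GS = V_G = 3.21 V.
Assume saturation: I_D = (k_n/2)(V_GS − V_t)² = (1.8/2)×(3.21 − 1.8)² = 0.9×1.41² = 1.8 mA.
V_DS = V_DD − I_D·R_D = 9 − 1.8×0.47 = 8.15 V.
Saturation requires V_DS ≥ V_GS − V_t = 1.41 V; 8.15 ≥ 1.41 ✓.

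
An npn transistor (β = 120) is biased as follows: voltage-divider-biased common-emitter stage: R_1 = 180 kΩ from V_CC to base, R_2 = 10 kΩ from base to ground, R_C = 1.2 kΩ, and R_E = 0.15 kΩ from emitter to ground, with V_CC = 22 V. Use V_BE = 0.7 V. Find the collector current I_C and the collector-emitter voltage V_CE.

Thevenize the base divider: V_Th = V_CC·R_2/(R_1+R_2) = 22×10/190 = 1.16 V, R_Th = R_1‖R_2 = 9.47 kΩ.
Base-emitter loop: V_Th = I_B·R_Th + V_BE + (β+1)I_B·R_E, so I_B = (1.16 − 0.7) / (9.47 + 121×0.15) = 0.0166 mA.
I_C = β·I_B = 120×0.0166 = 1.99 mA, and I_E = (β+1)I_B = 2.01 mA.
V_CE = V_CC − I_C·R_C − I_E·R_E = 22 − 1.99×1.2 − 2.01×0.15 = 19.3 V.
V_CE = 19.3 V > 0.2 V confirms active-region operation.

I_C ≈ 2 mA, V_CE ≈ 19 V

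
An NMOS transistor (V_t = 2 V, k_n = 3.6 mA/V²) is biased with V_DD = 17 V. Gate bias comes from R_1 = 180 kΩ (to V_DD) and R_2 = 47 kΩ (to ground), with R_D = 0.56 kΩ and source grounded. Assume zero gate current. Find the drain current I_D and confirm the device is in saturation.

I_D ≈ 4.2 mA

V_G = V_DD·R_2/(R_1+R_2) = 17×47/227 = 3.52 V. With the source grounded, V_GS = V_G = 3.52 V.
Assume saturation: I_D = (k_n/2)(V_GS − V_t)² = (3.6/2)×(3.52 − 2)² = 1.8×1.52² = 4.16 mA.
V_DS = V_DD − I_D·R_D = 17 − 4.16×0.56 = 14.7 V.
Saturation requires V_DS ≥ V_GS − V_t = 1.52 V; 14.7 ≥ 1.52 ✓.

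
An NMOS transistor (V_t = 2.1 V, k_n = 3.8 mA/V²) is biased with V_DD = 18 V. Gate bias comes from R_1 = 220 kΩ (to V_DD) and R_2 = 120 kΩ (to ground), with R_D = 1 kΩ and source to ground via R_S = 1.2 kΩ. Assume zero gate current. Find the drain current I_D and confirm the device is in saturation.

I_D ≈ 2.6 mA

V_G = V_DD·R_2/(R_1+R_2) = 18×120/340 = 6.35 V.
Assume saturation: I_D = (k_n/2)(V_GS − V_t)² with V_GS = V_G − I_D·R_S = 6.35 − 1.2·I_D.
Substituting gives 2.74·I_D² − 20.4·I_D + 34.4 = 0, with roots I_D = 2.57 or 4.88 mA.
The root I_D = 4.88 mA gives V_GS = 0.497 V ≤ V_t, so take I_D = 2.57 mA.
Then V_GS = 3.26 V and V_DS = V_DD − I_D(R_D+R_S) = 18 − 2.57×2.2 = 12.3 V.
Saturation requires V_DS ≥ V_GS − V_t = 1.16 V; 12.3 ≥ 1.16 ✓.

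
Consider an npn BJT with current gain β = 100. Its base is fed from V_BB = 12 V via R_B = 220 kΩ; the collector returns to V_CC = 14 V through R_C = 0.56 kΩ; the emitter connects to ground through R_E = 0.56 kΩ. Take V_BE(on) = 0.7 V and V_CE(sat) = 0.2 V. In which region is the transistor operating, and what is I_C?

active; I_C ≈ 4.1 mA

Assume active. Base-emitter loop: I_B = (V_BB − V_BE)/(R_B + (β+1)R_E) = (12 − 0.7)/(220 + 101×0.56) = 0.0409 mA.
I_C = β·I_B = 100×0.0409 = 4.09 mA.
V_CE = V_CC − I_C·R_C − I_E·R_E = 14 − 4.09×0.56 − 4.13×0.56 = 9.4 V > V_CE(sat), so the active-region assumption holds.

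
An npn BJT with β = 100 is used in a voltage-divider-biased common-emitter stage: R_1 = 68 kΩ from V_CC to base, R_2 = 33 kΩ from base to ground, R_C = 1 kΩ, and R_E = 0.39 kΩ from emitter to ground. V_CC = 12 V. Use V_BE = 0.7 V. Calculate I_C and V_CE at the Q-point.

Thevenize the base divider: V_Th = V_CC·R_2/(R_1+R_2) = 12×33/101 = 3.92 V, R_Th = R_1‖R_2 = 22.2 kΩ.
Base-emitter loop: V_Th = I_B·R_Th + V_BE + (β+1)I_B·R_E, so I_B = (3.92 − 0.7) / (22.2 + 101×0.39) = 0.0523 mA.
I_C = β·I_B = 100×0.0523 = 5.23 mA, and I_E = (β+1)I_B = 5.28 mA.
V_CE = V_CC − I_C·R_C − I_E·R_E = 12 − 5.23×1 − 5.28×0.39 = 4.71 V.
V_CE = 4.71 V > 0.2 V confirms active-region operation.

I_C ≈ 5.2 mA, V_CE ≈ 4.7 V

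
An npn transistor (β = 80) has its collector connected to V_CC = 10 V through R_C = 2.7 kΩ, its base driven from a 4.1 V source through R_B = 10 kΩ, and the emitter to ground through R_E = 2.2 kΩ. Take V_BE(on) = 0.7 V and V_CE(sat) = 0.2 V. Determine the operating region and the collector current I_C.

Assume active. Base-emitter loop: I_B = (V_BB − V_BE)/(R_B + (β+1)R_E) = (4.1 − 0.7)/(10 + 81×2.2) = 0.0181 mA.
I_C = β·I_B = 80×0.0181 = 1.45 mA.
V_CE = V_CC − I_C·R_C − I_E·R_E = 10 − 1.45×2.7 − 1.46×2.2 = 2.88 V > V_CE(sat), so the active-region assumption holds.

active; I_C ≈ 1.4 mA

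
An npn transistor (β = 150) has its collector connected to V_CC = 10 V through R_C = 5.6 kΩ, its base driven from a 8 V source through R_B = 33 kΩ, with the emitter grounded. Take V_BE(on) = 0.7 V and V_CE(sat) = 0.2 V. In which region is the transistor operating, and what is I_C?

saturation; I_C ≈ 1.8 mA

Assume active: I_B = (8 − 0.7)/33 = 0.221 mA, giving I_C = β·I_B = 33.2 mA.
But then V_CE = 10 − 33.2×5.6 = -176 V < V_CE(sat) = 0.2 V — impossible in the active region.
So the transistor is saturated. With V_CE = 0.2 V, I_C = (V_CC − 0.2)/R_C = 9.8/5.6 = 1.75 mA.
Check: β·I_B = 33.2 mA > I_C = 1.75 mA, confirming saturation.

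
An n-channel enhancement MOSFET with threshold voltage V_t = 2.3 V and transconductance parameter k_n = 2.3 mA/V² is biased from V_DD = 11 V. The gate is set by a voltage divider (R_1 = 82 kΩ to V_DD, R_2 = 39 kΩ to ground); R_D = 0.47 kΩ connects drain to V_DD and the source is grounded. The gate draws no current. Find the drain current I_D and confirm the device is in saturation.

V_G = V_DD·R_2/(R_1+R_2) = 11×39/121 = 3.55 V. With the source grounded, V_GS = V_G = 3.55 V.
Assume saturation: I_D = (k_n/2)(V_GS − V_t)² = (2.3/2)×(3.55 − 2.3)² = 1.15×1.25² = 1.78 mA.
V_DS = V_DD − I_D·R_D = 11 − 1.78×0.47 = 10.2 V.
Saturation requires V_DS ≥ V_GS − V_t = 1.25 V; 10.2 ≥ 1.25 ✓.

I_D ≈ 1.8 mA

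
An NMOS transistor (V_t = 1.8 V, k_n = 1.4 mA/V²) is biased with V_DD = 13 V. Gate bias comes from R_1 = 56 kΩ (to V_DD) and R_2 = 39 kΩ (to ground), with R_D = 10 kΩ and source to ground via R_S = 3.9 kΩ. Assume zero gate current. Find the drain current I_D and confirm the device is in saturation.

I_D ≈ 0.66 mA

V_G = V_DD·R_2/(R_1+R_2) = 13×39/95 = 5.34 V.
Assume saturation: I_D = (k_n/2)(V_GS − V_t)² with V_GS = V_G − I_D·R_S = 5.34 − 3.9·I_D.
Substituting gives 10.6·I_D² − 20.3·I_D + 8.76 = 0, with roots I_D = 0.658 or 1.25 mA.
The root I_D = 1.25 mA gives V_GS = 0.464 V ≤ V_t, so take I_D = 0.658 mA.
Then V_GS = 2.77 V and V_DS = V_DD − I_D(R_D+R_S) = 13 − 0.658×13.9 = 3.85 V.
Saturation requires V_DS ≥ V_GS − V_t = 0.97 V; 3.85 ≥ 0.97 ✓.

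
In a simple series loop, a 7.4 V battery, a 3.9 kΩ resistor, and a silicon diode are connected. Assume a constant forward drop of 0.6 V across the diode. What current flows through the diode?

I ≈ 1.7 mA

KVL around the loop: 7.4 = V_D + I·R = 0.6 + I × 3.9 kΩ.
So I = (7.4 − 0.6) / 3.9 kΩ = 6.8 / 3.9 = 1.74 mA.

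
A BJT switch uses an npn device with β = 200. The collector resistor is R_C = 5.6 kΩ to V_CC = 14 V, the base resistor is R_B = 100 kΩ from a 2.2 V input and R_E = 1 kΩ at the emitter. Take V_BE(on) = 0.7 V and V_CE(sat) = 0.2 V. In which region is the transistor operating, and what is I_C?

active; I_C ≈ 1 mA

Assume active. Base-emitter loop: I_B = (V_BB − V_BE)/(R_B + (β+1)R_E) = (2.2 − 0.7)/(100 + 201×1) = 0.00498 mA.
I_C = β·I_B = 200×0.00498 = 0.997 mA.
V_CE = V_CC − I_C·R_C − I_E·R_E = 14 − 0.997×5.6 − 1×1 = 7.42 V > V_CE(sat), so the active-region assumption holds.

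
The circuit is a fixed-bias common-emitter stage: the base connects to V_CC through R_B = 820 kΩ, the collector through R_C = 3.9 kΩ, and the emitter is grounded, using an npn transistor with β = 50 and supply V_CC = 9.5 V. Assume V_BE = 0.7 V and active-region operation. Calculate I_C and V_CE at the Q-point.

I_C ≈ 0.54 mA, V_CE ≈ 7.4 V

Base loop: V_CC = I_B·R_B + V_BE, so I_B = (9.5 − 0.7)/820 kΩ = 0.0107 mA.
In the active region I_C = β·I_B = 50 × 0.0107 = 0.537 mA.
Collector loop: V_CE = V_CC − I_C·R_C = 9.5 − 0.537×3.9 = 7.41 V.
Since V_CE = 7.41 V > V_CE(sat) ≈ 0.2 V, the transistor is in the active region as assumed.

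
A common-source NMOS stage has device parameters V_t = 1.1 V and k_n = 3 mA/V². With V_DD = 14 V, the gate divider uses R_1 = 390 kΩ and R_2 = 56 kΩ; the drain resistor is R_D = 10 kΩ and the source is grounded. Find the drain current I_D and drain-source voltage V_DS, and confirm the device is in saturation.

V_G = V_DD·R_2/(R_1+R_2) = 14×56/446 = 1.76 V. With the source grounded, V_GS = V_G = 1.76 V.
Assume saturation: I_D = (k_n/2)(V_GS − V_t)² = (3/2)×(1.76 − 1.1)² = 1.5×0.658² = 0.649 mA.
V_DS = V_DD − I_D·R_D = 14 − 0.649×10 = 7.51 V.
Saturation requires V_DS ≥ V_GS − V_t = 0.658 V; 7.51 ≥ 0.658 ✓.

I_D ≈ 0.65 mA, V_DS ≈ 7.5 V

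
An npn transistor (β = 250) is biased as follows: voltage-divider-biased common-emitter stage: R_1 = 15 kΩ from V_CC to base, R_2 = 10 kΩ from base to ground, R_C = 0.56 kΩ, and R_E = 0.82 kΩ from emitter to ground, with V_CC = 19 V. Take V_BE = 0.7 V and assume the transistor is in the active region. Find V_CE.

V_CE ≈ 7.7 V

Thevenize the base divider: V_Th = V_CC·R_2/(R_1+R_2) = 19×10/25 = 7.6 V, R_Th = R_1‖R_2 = 6 kΩ.
Base-emitter loop: V_Th = I_B·R_Th + V_BE + (β+1)I_B·R_E, so I_B = (7.6 − 0.7) / (6 + 251×0.82) = 0.0326 mA.
I_C = β·I_B = 250×0.0326 = 8.14 mA, and I_E = (β+1)I_B = 8.18 mA.
V_CE = V_CC − I_C·R_C − I_E·R_E = 19 − 8.14×0.56 − 8.18×0.82 = 7.73 V.
V_CE = 7.73 V > 0.2 V confirms active-region operation.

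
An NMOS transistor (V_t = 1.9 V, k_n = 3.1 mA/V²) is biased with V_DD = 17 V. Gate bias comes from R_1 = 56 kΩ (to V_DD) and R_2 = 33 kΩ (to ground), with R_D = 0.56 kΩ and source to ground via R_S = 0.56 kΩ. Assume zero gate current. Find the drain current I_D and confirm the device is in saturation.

V_G = V_DD·R_2/(R_1+R_2) = 17×33/89 = 6.3 V.
Assume saturation: I_D = (k_n/2)(V_GS − V_t)² with V_GS = V_G − I_D·R_S = 6.3 − 0.56·I_D.
Substituting gives 0.486·I_D² − 8.64·I_D + 30.1 = 0, with roots I_D = 4.74 or 13 mA.
The root I_D = 13 mA gives V_GS = -1 V ≤ V_t, so take I_D = 4.74 mA.
Then V_GS = 3.65 V and V_DS = V_DD − I_D(R_D+R_S) = 17 − 4.74×1.12 = 11.7 V.
Saturation requires V_DS ≥ V_GS − V_t = 1.75 V; 11.7 ≥ 1.75 ✓.

I_D ≈ 4.7 mA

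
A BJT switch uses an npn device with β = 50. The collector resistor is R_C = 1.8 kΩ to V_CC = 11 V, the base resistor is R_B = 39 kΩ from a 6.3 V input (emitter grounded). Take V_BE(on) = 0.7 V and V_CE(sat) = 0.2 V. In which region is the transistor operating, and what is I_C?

saturation; I_C ≈ 6 mA

Assume active: I_B = (6.3 − 0.7)/39 = 0.144 mA, giving I_C = β·I_B = 7.18 mA.
But then V_CE = 11 − 7.18×1.8 = -1.92 V < V_CE(sat) = 0.2 V — impossible in the active region.
So the transistor is saturated. With V_CE = 0.2 V, I_C = (V_CC − 0.2)/R_C = 10.8/1.8 = 6 mA.
Check: β·I_B = 7.18 mA > I_C = 6 mA, confirming saturation.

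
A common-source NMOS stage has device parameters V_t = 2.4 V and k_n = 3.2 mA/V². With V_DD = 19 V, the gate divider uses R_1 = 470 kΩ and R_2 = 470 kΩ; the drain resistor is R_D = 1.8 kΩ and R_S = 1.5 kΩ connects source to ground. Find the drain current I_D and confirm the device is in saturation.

V_G = V_DD·R_2/(R_1+R_2) = 19×470/940 = 9.5 V.
Assume saturation: I_D = (k_n/2)(V_GS − V_t)² with V_GS = V_G − I_D·R_S = 9.5 − 1.5·I_D.
Substituting gives 3.6·I_D² − 35.1·I_D + 80.7 = 0, with roots I_D = 3.72 or 6.03 mA.
The root I_D = 6.03 mA gives V_GS = 0.459 V ≤ V_t, so take I_D = 3.72 mA.
Then V_GS = 3.92 V and V_DS = V_DD − I_D(R_D+R_S) = 19 − 3.72×3.3 = 6.73 V.
Saturation requires V_DS ≥ V_GS − V_t = 1.52 V; 6.73 ≥ 1.52 ✓.

I_D ≈ 3.7 mA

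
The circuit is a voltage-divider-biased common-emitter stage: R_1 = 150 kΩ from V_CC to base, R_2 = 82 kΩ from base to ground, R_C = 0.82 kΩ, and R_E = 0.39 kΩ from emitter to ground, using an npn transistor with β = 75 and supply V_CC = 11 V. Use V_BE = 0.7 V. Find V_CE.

Thevenize the base divider: V_Th = V_CC·R_2/(R_1+R_2) = 11×82/232 = 3.89 V, R_Th = R_1‖R_2 = 53 kΩ.
Base-emitter loop: V_Th = I_B·R_Th + V_BE + (β+1)I_B·R_E, so I_B = (3.89 − 0.7) / (53 + 76×0.39) = 0.0386 mA.
I_C = β·I_B = 75×0.0386 = 2.89 mA, and I_E = (β+1)I_B = 2.93 mA.
V_CE = V_CC − I_C·R_C − I_E·R_E = 11 − 2.89×0.82 − 2.93×0.39 = 7.48 V.
V_CE = 7.48 V > 0.2 V confirms active-region operation.

V_CE ≈ 7.5 V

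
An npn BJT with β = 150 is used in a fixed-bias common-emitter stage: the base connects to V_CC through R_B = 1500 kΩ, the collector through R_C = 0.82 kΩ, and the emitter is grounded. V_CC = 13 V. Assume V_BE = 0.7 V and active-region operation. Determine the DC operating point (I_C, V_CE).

Base loop: V_CC = I_B·R_B + V_BE, so I_B = (13 − 0.7)/1500 kΩ = 0.0082 mA.
In the active region I_C = β·I_B = 150 × 0.0082 = 1.23 mA.
Collector loop: V_CE = V_CC − I_C·R_C = 13 − 1.23×0.82 = 12 V.
Since V_CE = 12 V > V_CE(sat) ≈ 0.2 V, the transistor is in the active region as assumed.

I_C ≈ 1.2 mA, V_CE ≈ 12 V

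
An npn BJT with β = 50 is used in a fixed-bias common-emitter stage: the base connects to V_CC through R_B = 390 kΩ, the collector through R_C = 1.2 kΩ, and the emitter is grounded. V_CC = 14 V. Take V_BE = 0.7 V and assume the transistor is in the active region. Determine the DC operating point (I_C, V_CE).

I_C ≈ 1.7 mA, V_CE ≈ 12 V

Base loop: V_CC = I_B·R_B + V_BE, so I_B = (14 − 0.7)/390 kΩ = 0.0341 mA.
In the active region I_C = β·I_B = 50 × 0.0341 = 1.71 mA.
Collector loop: V_CE = V_CC − I_C·R_C = 14 − 1.71×1.2 = 12 V.
Since V_CE = 12 V > V_CE(sat) ≈ 0.2 V, the transistor is in the active region as assumed.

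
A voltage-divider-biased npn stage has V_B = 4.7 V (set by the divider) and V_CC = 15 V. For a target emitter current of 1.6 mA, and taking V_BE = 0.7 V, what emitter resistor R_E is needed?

V_E = V_B − V_BE = 4.7 − 0.7 = 4 V.
R_E = V_E / I_E = 4 / 1.6 = 2.5 kΩ.

R_E ≈ 2.5 kΩ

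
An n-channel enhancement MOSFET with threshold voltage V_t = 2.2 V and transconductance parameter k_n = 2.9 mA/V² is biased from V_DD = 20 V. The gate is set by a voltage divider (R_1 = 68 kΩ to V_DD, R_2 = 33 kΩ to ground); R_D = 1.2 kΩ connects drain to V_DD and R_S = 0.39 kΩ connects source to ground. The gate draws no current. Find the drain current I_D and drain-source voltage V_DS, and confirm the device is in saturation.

I_D ≈ 5.9 mA, V_DS ≈ 11 V

V_G = V_DD·R_2/(R_1+R_2) = 20×33/101 = 6.53 V.
Assume saturation: I_D = (k_n/2)(V_GS − V_t)² with V_GS = V_G − I_D·R_S = 6.53 − 0.39·I_D.
Substituting gives 0.221·I_D² − 5.9·I_D + 27.2 = 0, with roots I_D = 5.93 or 20.8 mA.
The root I_D = 20.8 mA gives V_GS = -1.59 V ≤ V_t, so take I_D = 5.93 mA.
Then V_GS = 4.22 V and V_DS = V_DD − I_D(R_D+R_S) = 20 − 5.93×1.59 = 10.6 V.
Saturation requires V_DS ≥ V_GS − V_t = 2.02 V; 10.6 ≥ 2.02 ✓.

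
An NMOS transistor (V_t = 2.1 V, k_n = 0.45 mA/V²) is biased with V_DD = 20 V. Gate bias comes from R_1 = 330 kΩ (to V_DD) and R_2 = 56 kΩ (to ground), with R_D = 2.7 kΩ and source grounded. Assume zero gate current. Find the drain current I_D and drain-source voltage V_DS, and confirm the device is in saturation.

I_D ≈ 0.14 mA, V_DS ≈ 20 V

V_G = V_DD·R_2/(R_1+R_2) = 20×56/386 = 2.9 V. With the source grounded, V_GS = V_G = 2.9 V.
Assume saturation: I_D = (k_n/2)(V_GS − V_t)² = (0.45/2)×(2.9 − 2.1)² = 0.225×0.802² = 0.145 mA.
V_DS = V_DD − I_D·R_D = 20 − 0.145×2.7 = 19.6 V.
Saturation requires V_DS ≥ V_GS − V_t = 0.802 V; 19.6 ≥ 0.802 ✓.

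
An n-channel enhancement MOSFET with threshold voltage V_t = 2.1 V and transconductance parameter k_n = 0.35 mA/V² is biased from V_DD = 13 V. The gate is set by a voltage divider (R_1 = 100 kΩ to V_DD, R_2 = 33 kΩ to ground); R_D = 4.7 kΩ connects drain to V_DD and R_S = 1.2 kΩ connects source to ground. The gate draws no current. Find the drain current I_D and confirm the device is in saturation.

I_D ≈ 0.15 mA

V_G = V_DD·R_2/(R_1+R_2) = 13×33/133 = 3.23 V.
Assume saturation: I_D = (k_n/2)(V_GS − V_t)² with V_GS = V_G − I_D·R_S = 3.23 − 1.2·I_D.
Substituting gives 0.252·I_D² − 1.47·I_D + 0.222 = 0, with roots I_D = 0.155 or 5.69 mA.
The root I_D = 5.69 mA gives V_GS = -3.6 V ≤ V_t, so take I_D = 0.155 mA.
Then V_GS = 3.04 V and V_DS = V_DD − I_D(R_D+R_S) = 13 − 0.155×5.9 = 12.1 V.
Saturation requires V_DS ≥ V_GS − V_t = 0.94 V; 12.1 ≥ 0.94 ✓.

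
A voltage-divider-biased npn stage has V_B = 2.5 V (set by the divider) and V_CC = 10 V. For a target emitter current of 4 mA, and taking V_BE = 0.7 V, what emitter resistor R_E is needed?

R_E ≈ 0.45 kΩ

V_E = V_B − V_BE = 2.5 − 0.7 = 1.8 V.
R_E = V_E / I_E = 1.8 / 4 = 0.45 kΩ.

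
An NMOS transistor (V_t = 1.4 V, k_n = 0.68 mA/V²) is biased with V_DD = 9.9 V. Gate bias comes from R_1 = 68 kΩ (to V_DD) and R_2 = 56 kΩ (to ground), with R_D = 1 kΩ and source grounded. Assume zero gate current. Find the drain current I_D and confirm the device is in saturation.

I_D ≈ 3.2 mA

V_G = V_DD·R_2/(R_1+R_2) = 9.9×56/124 = 4.47 V. With the source grounded, V_GS = V_G = 4.47 V.
Assume saturation: I_D = (k_n/2)(V_GS − V_t)² = (0.68/2)×(4.47 − 1.4)² = 0.34×3.07² = 3.21 mA.
V_DS = V_DD − I_D·R_D = 9.9 − 3.21×1 = 6.69 V.
Saturation requires V_DS ≥ V_GS − V_t = 3.07 V; 6.69 ≥ 3.07 ✓.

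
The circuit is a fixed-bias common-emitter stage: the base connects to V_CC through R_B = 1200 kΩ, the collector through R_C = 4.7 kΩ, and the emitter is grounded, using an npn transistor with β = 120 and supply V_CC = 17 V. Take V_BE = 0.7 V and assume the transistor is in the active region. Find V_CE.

Base loop: V_CC = I_B·R_B + V_BE, so I_B = (17 − 0.7)/1200 kΩ = 0.0136 mA.
In the active region I_C = β·I_B = 120 × 0.0136 = 1.63 mA.
Collector loop: V_CE = V_CC − I_C·R_C = 17 − 1.63×4.7 = 9.34 V.
Since V_CE = 9.34 V > V_CE(sat) ≈ 0.2 V, the transistor is in the active region as assumed.

V_CE ≈ 9.3 V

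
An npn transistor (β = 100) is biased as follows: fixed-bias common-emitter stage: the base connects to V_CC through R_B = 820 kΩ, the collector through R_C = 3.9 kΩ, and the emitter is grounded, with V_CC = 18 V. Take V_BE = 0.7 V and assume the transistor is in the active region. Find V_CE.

V_CE ≈ 9.8 V

Base loop: V_CC = I_B·R_B + V_BE, so I_B = (18 − 0.7)/820 kΩ = 0.0211 mA.
In the active region I_C = β·I_B = 100 × 0.0211 = 2.11 mA.
Collector loop: V_CE = V_CC − I_C·R_C = 18 − 2.11×3.9 = 9.77 V.
Since V_CE = 9.77 V > V_CE(sat) ≈ 0.2 V, the transistor is in the active region as assumed.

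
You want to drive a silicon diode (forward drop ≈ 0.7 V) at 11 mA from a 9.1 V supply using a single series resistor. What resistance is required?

The resistor drops V_S − V_D = 9.1 − 0.7 = 8.4 V at 11 mA.
R = 8.4 V / 11 mA = 0.764 kΩ.

R ≈ 0.76 kΩ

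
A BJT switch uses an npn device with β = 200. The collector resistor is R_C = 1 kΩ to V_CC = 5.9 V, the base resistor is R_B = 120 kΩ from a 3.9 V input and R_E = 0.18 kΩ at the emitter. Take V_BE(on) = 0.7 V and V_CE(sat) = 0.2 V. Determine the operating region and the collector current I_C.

Assume active. Base-emitter loop: I_B = (V_BB − V_BE)/(R_B + (β+1)R_E) = (3.9 − 0.7)/(120 + 201×0.18) = 0.0205 mA.
I_C = β·I_B = 200×0.0205 = 4.1 mA.
V_CE = V_CC − I_C·R_C − I_E·R_E = 5.9 − 4.1×1 − 4.12×0.18 = 1.06 V > V_CE(sat), so the active-region assumption holds.

active; I_C ≈ 4.1 mA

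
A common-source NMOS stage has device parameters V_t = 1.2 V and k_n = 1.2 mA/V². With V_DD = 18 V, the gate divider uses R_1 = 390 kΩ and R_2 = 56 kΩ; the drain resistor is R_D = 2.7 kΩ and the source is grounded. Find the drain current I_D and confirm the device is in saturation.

I_D ≈ 0.67 mA

V_G = V_DD·R_2/(R_1+R_2) = 18×56/446 = 2.26 V. With the source grounded, V_GS = V_G = 2.26 V.
Assume saturation: I_D = (k_n/2)(V_GS − V_t)² = (1.2/2)×(2.26 − 1.2)² = 0.6×1.06² = 0.674 mA.
V_DS = V_DD − I_D·R_D = 18 − 0.674×2.7 = 16.2 V.
Saturation requires V_DS ≥ V_GS − V_t = 1.06 V; 16.2 ≥ 1.06 ✓.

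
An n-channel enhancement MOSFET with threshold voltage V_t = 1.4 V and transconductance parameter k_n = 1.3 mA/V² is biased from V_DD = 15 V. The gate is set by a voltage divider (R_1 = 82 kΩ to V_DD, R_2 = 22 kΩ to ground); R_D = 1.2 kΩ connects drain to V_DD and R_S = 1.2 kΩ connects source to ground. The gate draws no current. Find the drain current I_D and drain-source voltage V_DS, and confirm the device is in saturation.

I_D ≈ 0.65 mA, V_DS ≈ 13 V

V_G = V_DD·R_2/(R_1+R_2) = 15×22/104 = 3.17 V.
Assume saturation: I_D = (k_n/2)(V_GS − V_t)² with V_GS = V_G − I_D·R_S = 3.17 − 1.2·I_D.
Substituting gives 0.936·I_D² − 3.77·I_D + 2.04 = 0, with roots I_D = 0.646 or 3.38 mA.
The root I_D = 3.38 mA gives V_GS = -0.879 V ≤ V_t, so take I_D = 0.646 mA.
Then V_GS = 2.4 V and V_DS = V_DD − I_D(R_D+R_S) = 15 − 0.646×2.4 = 13.4 V.
Saturation requires V_DS ≥ V_GS − V_t = 0.997 V; 13.4 ≥ 0.997 ✓.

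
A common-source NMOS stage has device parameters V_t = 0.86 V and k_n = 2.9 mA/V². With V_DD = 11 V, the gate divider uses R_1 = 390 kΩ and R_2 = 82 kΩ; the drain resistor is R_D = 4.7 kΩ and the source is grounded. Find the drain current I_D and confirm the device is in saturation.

I_D ≈ 1.6 mA

V_G = V_DD·R_2/(R_1+R_2) = 11×82/472 = 1.91 V. With the source grounded, V_GS = V_G = 1.91 V.
Assume saturation: I_D = (k_n/2)(V_GS − V_t)² = (2.9/2)×(1.91 − 0.86)² = 1.45×1.05² = 1.6 mA.
V_DS = V_DD − I_D·R_D = 11 − 1.6×4.7 = 3.47 V.
Saturation requires V_DS ≥ V_GS − V_t = 1.05 V; 3.47 ≥ 1.05 ✓.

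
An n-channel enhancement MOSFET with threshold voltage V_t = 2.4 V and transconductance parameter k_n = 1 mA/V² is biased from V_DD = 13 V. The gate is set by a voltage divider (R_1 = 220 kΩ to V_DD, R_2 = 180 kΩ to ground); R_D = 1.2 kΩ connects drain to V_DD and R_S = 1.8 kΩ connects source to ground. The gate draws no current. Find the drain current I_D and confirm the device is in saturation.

V_G = V_DD·R_2/(R_1+R_2) = 13×180/400 = 5.85 V.
Assume saturation: I_D = (k_n/2)(V_GS − V_t)² with V_GS = V_G − I_D·R_S = 5.85 − 1.8·I_D.
Substituting gives 1.62·I_D² − 7.21·I_D + 5.95 = 0, with roots I_D = 1.09 or 3.36 mA.
The root I_D = 3.36 mA gives V_GS = -0.191 V ≤ V_t, so take I_D = 1.09 mA.
Then V_GS = 3.88 V and V_DS = V_DD − I_D(R_D+R_S) = 13 − 1.09×3 = 9.72 V.
Saturation requires V_DS ≥ V_GS − V_t = 1.48 V; 9.72 ≥ 1.48 ✓.

I_D ≈ 1.1 mA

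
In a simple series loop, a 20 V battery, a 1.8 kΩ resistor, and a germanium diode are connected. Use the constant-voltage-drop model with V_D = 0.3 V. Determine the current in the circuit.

I ≈ 11 mA

KVL around the loop: 20 = V_D + I·R = 0.3 + I × 1.8 kΩ.
So I = (20 − 0.3) / 1.8 kΩ = 19.7 / 1.8 = 10.9 mA.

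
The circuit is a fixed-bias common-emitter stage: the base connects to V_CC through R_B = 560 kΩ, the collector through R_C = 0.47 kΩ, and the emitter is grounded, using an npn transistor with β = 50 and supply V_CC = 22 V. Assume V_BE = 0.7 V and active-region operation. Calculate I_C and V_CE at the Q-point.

Base loop: V_CC = I_B·R_B + V_BE, so I_B = (22 − 0.7)/560 kΩ = 0.038 mA.
In the active region I_C = β·I_B = 50 × 0.038 = 1.9 mA.
Collector loop: V_CE = V_CC − I_C·R_C = 22 − 1.9×0.47 = 21.1 V.
Since V_CE = 21.1 V > V_CE(sat) ≈ 0.2 V, the transistor is in the active region as assumed.

I_C ≈ 1.9 mA, V_CE ≈ 21 V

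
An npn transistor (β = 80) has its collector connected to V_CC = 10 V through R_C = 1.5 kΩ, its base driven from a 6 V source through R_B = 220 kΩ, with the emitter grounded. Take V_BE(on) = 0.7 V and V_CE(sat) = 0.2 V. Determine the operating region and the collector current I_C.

Assume active. Base-emitter loop: I_B = (V_BB − V_BE)/R_B = (6 − 0.7)/220 = 0.0241 mA.
I_C = β·I_B = 80×0.0241 = 1.93 mA.
V_CE = V_CC − I_C·R_C = 10 − 1.93×1.5 = 7.11 V > V_CE(sat), so the active-region assumption holds.

active; I_C ≈ 1.9 mA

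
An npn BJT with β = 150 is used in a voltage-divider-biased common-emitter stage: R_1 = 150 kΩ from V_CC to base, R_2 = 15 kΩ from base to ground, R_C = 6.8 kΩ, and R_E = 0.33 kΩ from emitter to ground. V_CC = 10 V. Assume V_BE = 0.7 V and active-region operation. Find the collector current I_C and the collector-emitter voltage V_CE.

Thevenize the base divider: V_Th = V_CC·R_2/(R_1+R_2) = 10×15/165 = 0.909 V, R_Th = R_1‖R_2 = 13.6 kΩ.
Base-emitter loop: V_Th = I_B·R_Th + V_BE + (β+1)I_B·R_E, so I_B = (0.909 − 0.7) / (13.6 + 151×0.33) = 0.00329 mA.
I_C = β·I_B = 150×0.00329 = 0.494 mA, and I_E = (β+1)I_B = 0.497 mA.
V_CE = V_CC − I_C·R_C − I_E·R_E = 10 − 0.494×6.8 − 0.497×0.33 = 6.48 V.
V_CE = 6.48 V > 0.2 V confirms active-region operation.

I_C ≈ 0.49 mA, V_CE ≈ 6.5 V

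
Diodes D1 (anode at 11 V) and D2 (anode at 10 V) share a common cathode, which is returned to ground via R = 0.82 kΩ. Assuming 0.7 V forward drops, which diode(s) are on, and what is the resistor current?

Assume both conduct. Then node N would need to be at both 11−0.7 = 10.3 V and 10−0.7 = 9.3 V, which is impossible.
Assume only D1 conducts: V_N = 11 − 0.7 = 10.3 V, so I_R = 10.3/0.82 = 12.6 mA.
Check D2: its anode-to-cathode voltage is 10 − 10.3 = -0.3 V < 0.7 V, so it is off. The assumption is consistent.

Only D1 conducts; I_R ≈ 13 mA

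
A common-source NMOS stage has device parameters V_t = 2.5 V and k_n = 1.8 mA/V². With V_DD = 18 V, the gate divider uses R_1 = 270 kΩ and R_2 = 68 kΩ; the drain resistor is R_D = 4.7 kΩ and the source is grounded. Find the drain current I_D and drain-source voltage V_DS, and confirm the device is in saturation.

V_G = V_DD·R_2/(R_1+R_2) = 18×68/338 = 3.62 V. With the source grounded, V_GS = V_G = 3.62 V.
Assume saturation: I_D = (k_n/2)(V_GS − V_t)² = (1.8/2)×(3.62 − 2.5)² = 0.9×1.12² = 1.13 mA.
V_DS = V_DD − I_D·R_D = 18 − 1.13×4.7 = 12.7 V.
Saturation requires V_DS ≥ V_GS − V_t = 1.12 V; 12.7 ≥ 1.12 ✓.

I_D ≈ 1.1 mA, V_DS ≈ 13 V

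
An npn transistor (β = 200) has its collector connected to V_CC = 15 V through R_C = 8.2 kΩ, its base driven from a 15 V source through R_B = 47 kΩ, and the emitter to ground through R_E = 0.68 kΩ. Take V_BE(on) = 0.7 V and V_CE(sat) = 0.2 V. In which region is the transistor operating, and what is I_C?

Assume active: I_B = (15 − 0.7)/(47 + 201×0.68) = 0.0779 mA, I_C = β·I_B = 15.6 mA.
Then V_CE = 15 − 15.6×8.2 − 15.6×0.68 = -123 V < 0.2 V — the active assumption fails.
Re-solve with V_CE = 0.2 V. KCL at the emitter: V_E/R_E = (V_BB−0.7−V_E)/R_B + (V_CC−0.2−V_E)/R_C, giving V_E = 1.31 V.
I_C = (V_CC − 0.2 − V_E)/R_C = (14.8 − 1.31)/8.2 = 1.65 mA.
Check: I_B = (14.3 − 1.31)/47 = 0.276 mA, and β·I_B = 55.3 mA > I_C, confirming saturation.

saturation; I_C ≈ 1.6 mA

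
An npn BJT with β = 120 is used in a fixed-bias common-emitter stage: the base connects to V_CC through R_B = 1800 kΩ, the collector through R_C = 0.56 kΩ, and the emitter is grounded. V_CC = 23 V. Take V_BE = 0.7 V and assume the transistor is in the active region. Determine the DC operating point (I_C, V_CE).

Base loop: V_CC = I_B·R_B + V_BE, so I_B = (23 − 0.7)/1800 kΩ = 0.0124 mA.
In the active region I_C = β·I_B = 120 × 0.0124 = 1.49 mA.
Collector loop: V_CE = V_CC − I_C·R_C = 23 − 1.49×0.56 = 22.2 V.
Since V_CE = 22.2 V > V_CE(sat) ≈ 0.2 V, the transistor is in the active region as assumed.

I_C ≈ 1.5 mA, V_CE ≈ 22 V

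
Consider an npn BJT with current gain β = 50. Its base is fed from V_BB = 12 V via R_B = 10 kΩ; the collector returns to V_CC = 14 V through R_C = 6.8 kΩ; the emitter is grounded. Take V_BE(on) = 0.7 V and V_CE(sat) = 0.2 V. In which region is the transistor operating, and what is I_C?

saturation; I_C ≈ 2 mA

Assume active: I_B = (12 − 0.7)/10 = 1.13 mA, giving I_C = β·I_B = 56.5 mA.
But then V_CE = 14 − 56.5×6.8 = -370 V < V_CE(sat) = 0.2 V — impossible in the active region.
So the transistor is saturated. With V_CE = 0.2 V, I_C = (V_CC − 0.2)/R_C = 13.8/6.8 = 2.03 mA.
Check: β·I_B = 56.5 mA > I_C = 2.03 mA, confirming saturation.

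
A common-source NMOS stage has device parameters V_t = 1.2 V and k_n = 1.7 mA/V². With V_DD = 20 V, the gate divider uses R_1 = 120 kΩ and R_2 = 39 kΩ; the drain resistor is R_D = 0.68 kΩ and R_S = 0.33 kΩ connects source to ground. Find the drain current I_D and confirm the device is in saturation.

V_G = V_DD·R_2/(R_1+R_2) = 20×39/159 = 4.91 V.
Assume saturation: I_D = (k_n/2)(V_GS − V_t)² with V_GS = V_G − I_D·R_S = 4.91 − 0.33·I_D.
Substituting gives 0.0926·I_D² − 3.08·I_D + 11.7 = 0, with roots I_D = 4.36 or 28.9 mA.
The root I_D = 28.9 mA gives V_GS = -4.63 V ≤ V_t, so take I_D = 4.36 mA.
Then V_GS = 3.47 V and V_DS = V_DD − I_D(R_D+R_S) = 20 − 4.36×1.01 = 15.6 V.
Saturation requires V_DS ≥ V_GS − V_t = 2.27 V; 15.6 ≥ 2.27 ✓.

I_D ≈ 4.4 mA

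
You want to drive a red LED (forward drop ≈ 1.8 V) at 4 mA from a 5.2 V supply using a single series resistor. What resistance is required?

R ≈ 0.85 kΩ

The resistor drops V_S − V_D = 5.2 − 1.8 = 3.4 V at 4 mA.
R = 3.4 V / 4 mA = 0.85 kΩ.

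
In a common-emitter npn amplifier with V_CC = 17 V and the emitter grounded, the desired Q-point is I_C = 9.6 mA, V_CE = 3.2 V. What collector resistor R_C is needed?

Collector loop: V_CC = I_C·R_C + V_CE.
R_C = (V_CC − V_CE)/I_C = (17 − 3.2)/9.6 = 1.44 kΩ.

R_C ≈ 1.4 kΩ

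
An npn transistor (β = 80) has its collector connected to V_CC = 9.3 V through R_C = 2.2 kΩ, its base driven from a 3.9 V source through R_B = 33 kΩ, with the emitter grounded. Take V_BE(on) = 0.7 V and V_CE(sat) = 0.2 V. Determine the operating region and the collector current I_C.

saturation; I_C ≈ 4.1 mA

Assume active: I_B = (3.9 − 0.7)/33 = 0.097 mA, giving I_C = β·I_B = 7.76 mA.
But then V_CE = 9.3 − 7.76×2.2 = -7.77 V < V_CE(sat) = 0.2 V — impossible in the active region.
So the transistor is saturated. With V_CE = 0.2 V, I_C = (V_CC − 0.2)/R_C = 9.1/2.2 = 4.14 mA.
Check: β·I_B = 7.76 mA > I_C = 4.14 mA, confirming saturation.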